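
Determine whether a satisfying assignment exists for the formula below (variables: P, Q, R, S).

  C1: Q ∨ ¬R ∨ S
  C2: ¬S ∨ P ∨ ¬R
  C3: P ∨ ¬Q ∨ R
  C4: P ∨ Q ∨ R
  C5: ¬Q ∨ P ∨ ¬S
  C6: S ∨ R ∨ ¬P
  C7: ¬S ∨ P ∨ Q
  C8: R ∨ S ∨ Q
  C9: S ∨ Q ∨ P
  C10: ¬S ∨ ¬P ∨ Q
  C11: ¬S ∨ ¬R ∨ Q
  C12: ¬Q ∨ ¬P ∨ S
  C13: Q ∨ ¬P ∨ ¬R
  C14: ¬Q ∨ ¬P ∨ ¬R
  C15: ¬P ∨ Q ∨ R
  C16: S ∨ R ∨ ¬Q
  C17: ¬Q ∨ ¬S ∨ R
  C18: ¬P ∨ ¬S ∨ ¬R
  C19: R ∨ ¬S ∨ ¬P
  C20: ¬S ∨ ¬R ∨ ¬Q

Yes, satisfiable

Suppose Q = True.
Suppose P = False.
From the singleton clause (R), R = True.
From the singleton clause (¬S), S = False.
All clauses are satisfied.
A satisfying assignment: P: False, Q: True, R: True, S: False.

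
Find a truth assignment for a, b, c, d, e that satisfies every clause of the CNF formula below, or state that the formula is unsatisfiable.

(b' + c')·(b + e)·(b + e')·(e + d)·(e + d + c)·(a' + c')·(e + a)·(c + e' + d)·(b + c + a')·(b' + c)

UNSATISFIABLE

Case b = 0:
(e) alone gives e = 1.
Now (e') is unsatisfied and unit — conflict.
So b must be the other value — set b = 1.
(c') alone gives c = 0.
Now (c) is unsatisfied and unit — conflict.
Neither b = 1 nor b = 0 works.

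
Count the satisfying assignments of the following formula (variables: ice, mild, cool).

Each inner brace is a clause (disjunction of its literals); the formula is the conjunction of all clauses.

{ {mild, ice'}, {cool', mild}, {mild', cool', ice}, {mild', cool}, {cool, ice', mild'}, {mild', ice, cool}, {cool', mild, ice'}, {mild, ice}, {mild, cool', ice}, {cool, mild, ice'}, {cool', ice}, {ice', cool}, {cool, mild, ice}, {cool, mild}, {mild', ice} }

There are 2^3 = 8 truth assignments over (ice, mild, cool).
Split on ice. With ice = 1, the clauses containing ice are satisfied and ice' drops from the rest; 1 of the 2^2 = 4 assignments to the other variables satisfy what remains.
With ice = 0, by the same count on the reduced clause set, 0 assignments work.
(One model: ice=T, mild=T, cool=T.)
Total: 1 + 0 = 1.

1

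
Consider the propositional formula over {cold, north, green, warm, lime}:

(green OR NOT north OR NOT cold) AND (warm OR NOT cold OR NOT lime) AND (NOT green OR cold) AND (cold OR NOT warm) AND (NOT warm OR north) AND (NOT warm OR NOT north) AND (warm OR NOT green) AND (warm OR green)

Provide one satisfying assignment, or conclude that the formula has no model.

Try green = false.
The clause (warm) is unit, so warm = true.
The clause (cold) is unit, so cold = true.
The clause (NOT north) is unit, so north = false.
But (north) is also a unit clause — contradiction.
Undo green and try green = true.
The clause (cold) is unit, so cold = true.
The clause (warm) is unit, so warm = true.
The clause (north) is unit, so north = true.
But (NOT north) is also a unit clause — contradiction.
Neither green = true nor green = false works.

UNSATISFIABLE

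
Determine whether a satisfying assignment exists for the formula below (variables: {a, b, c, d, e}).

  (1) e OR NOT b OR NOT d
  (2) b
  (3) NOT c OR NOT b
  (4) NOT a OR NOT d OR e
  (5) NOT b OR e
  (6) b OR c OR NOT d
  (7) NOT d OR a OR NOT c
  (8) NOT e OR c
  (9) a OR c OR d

From the singleton clause (b), b = true.
From the singleton clause (NOT c), c = false.
From the singleton clause (e), e = true.
Now (NOT e) is unsatisfied and unit — conflict.
No assignment satisfies every clause.

No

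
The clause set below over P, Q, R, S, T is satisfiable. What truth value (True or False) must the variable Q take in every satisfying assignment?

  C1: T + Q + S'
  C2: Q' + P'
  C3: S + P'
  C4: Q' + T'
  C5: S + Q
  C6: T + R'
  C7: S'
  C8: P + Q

Suppose Q = 0.
From the singleton clause (S), S = 1.
But (S') is also a unit clause — contradiction.
So every satisfying assignment has Q = True.

True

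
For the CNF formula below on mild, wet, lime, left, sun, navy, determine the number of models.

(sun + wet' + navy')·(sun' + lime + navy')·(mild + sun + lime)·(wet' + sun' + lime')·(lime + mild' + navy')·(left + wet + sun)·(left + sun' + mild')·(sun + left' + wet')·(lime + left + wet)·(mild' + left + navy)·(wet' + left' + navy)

There are 2^6 = 64 truth assignments over (mild, wet, lime, left, sun, navy).
Split on mild. With mild = 1, the clauses containing mild are satisfied and mild' drops from the rest; 6 of the 2^5 = 32 assignments to the other variables satisfy what remains.
With mild = 0, by the same count on the reduced clause set, 9 assignments work.
(One model: mild=F, wet=F, lime=F, left=T, sun=T, navy=F.)
Total: 6 + 9 = 15.

15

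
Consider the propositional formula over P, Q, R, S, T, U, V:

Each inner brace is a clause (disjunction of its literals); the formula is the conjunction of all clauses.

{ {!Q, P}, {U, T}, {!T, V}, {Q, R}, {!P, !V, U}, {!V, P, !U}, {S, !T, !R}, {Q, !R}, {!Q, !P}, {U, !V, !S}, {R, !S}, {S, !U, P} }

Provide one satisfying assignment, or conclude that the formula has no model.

Branch on Q: set Q = false.
From the singleton clause (R), R = true.
That conflicts with the unit clause (!R).
So Q must be the other value — set Q = true.
From the singleton clause (P), P = true.
That conflicts with the unit clause (!P).
Neither Q = true nor Q = false works.

UNSATISFIABLE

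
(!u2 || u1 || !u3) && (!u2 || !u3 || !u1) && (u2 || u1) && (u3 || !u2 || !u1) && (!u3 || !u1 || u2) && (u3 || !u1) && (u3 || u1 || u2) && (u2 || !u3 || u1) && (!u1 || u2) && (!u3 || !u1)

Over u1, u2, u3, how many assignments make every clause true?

1

There are 2^3 = 8 truth assignments over (u1, u2, u3).
Check each against the 10 clauses (columns in the order u1, u2, u3):
  F F F  ✗ fails (u2 || u1)
  F F T  ✗ fails (u2 || u1)
  F T F  ✓ satisfies all
  F T T  ✗ fails (!u2 || u1 || !u3)
  T F F  ✗ fails (u3 || !u1)
  T F T  ✗ fails (!u3 || !u1 || u2)
  T T F  ✗ fails (u3 || !u2 || !u1)
  T T T  ✗ fails (!u2 || !u3 || !u1)
1 of the 8 rows is a model.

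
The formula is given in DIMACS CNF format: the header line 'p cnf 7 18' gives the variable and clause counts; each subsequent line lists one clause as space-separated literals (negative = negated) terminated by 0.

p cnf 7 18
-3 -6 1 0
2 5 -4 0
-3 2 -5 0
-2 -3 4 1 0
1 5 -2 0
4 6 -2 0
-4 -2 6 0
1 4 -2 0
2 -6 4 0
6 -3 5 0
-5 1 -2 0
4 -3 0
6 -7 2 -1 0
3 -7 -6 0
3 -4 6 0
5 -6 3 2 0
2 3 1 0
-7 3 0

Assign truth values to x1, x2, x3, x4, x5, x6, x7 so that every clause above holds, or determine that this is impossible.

Try x4 = True.
Try x2 = True.
(x6) alone gives x6 = True.
Try x3 = False.
(¬x7) alone gives x7 = False.
Try x1 = True.
All clauses hold; x5 can take either value.

x1: True,  x2: True,  x3: False,  x4: True,  x5: True,  x6: True,  x7: False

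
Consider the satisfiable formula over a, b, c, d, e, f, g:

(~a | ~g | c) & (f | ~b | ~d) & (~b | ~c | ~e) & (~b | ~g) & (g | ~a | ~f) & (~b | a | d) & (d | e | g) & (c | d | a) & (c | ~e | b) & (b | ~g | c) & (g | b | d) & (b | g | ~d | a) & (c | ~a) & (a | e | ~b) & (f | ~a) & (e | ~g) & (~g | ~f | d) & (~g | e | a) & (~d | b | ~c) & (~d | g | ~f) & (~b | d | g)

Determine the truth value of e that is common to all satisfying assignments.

Suppose e = 0.
The clause (~g) is unit, so g = 0.
The clause (d) is unit, so d = 1.
The clause (~f) is unit, so f = 0.
The clause (~b) is unit, so b = 0.
The clause (a) is unit, so a = 1.
But (~a) is also a unit clause — contradiction.
So every satisfying assignment has e = True.

True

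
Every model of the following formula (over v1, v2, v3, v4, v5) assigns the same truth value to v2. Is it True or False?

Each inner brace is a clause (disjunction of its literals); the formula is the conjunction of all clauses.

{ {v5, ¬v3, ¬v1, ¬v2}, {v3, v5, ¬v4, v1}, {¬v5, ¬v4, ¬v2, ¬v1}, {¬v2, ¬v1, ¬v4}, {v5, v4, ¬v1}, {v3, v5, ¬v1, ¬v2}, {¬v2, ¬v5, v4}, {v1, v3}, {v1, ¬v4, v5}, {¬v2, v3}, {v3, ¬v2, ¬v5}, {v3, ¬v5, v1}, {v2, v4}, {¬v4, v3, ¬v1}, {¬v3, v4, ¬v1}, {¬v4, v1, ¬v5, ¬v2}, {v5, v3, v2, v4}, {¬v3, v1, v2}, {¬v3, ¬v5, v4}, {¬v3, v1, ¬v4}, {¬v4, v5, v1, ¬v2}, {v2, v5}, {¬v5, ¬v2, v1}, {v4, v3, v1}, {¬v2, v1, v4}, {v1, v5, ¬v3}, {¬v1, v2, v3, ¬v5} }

False

Suppose v2 = True.
The clause (v3) is unit, so v3 = True.
Suppose v5 = True.
The clause (v4) is unit, so v4 = True.
The clause (¬v1) is unit, so v1 = False.
Now (v1) is unsatisfied and unit — conflict.
Backtrack on v5: now try v5 = False.
The clause (¬v1) is unit, so v1 = False.
Now (v1) is unsatisfied and unit — conflict.
Both values of v5 lead to a conflict.
So every satisfying assignment has v2 = False.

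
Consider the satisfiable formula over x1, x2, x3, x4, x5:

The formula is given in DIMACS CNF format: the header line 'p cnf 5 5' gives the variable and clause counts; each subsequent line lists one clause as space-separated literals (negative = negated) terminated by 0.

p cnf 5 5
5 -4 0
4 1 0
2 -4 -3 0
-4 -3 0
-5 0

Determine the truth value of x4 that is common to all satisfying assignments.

Suppose x4 = True.
From the singleton clause (x5), x5 = True.
But (¬x5) is also a unit clause — contradiction.
So every satisfying assignment has x4 = False.

False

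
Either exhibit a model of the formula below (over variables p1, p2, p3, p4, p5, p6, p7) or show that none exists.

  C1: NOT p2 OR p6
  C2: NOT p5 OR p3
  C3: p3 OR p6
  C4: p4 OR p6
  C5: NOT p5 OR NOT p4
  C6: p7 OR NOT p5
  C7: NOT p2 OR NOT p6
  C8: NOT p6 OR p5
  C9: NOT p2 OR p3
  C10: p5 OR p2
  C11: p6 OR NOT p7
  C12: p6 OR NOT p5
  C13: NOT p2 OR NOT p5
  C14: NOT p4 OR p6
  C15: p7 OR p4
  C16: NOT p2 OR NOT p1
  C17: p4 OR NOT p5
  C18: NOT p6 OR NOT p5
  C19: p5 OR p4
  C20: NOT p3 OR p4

UNSATISFIABLE

Try p2 = false.
Unit clause (p5) forces p5 = true.
Unit clause (p3) forces p3 = true.
Unit clause (NOT p4) forces p4 = false.
Now (p4) is unsatisfied and unit — conflict.
Backtrack on p2: now try p2 = true.
Unit clause (p6) forces p6 = true.
Now (NOT p6) is unsatisfied and unit — conflict.
Either choice for p2 ends in contradiction.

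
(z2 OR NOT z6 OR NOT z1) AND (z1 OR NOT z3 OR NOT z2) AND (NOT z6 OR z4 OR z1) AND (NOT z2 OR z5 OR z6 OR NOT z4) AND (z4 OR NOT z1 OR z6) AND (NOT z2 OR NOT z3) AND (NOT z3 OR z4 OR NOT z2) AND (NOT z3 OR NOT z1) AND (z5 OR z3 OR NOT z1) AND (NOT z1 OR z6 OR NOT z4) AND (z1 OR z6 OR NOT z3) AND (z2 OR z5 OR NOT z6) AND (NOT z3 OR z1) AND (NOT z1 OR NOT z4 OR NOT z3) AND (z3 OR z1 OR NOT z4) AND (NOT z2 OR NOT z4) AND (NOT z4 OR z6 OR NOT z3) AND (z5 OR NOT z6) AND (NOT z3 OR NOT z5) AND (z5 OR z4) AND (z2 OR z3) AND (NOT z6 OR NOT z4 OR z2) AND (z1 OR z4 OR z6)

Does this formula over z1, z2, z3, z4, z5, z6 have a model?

Yes

Try z2 = true.
The clause (NOT z3) is unit, so z3 = false.
The clause (NOT z4) is unit, so z4 = false.
The clause (z5) is unit, so z5 = true.
Try z6 = true.
The clause (z1) is unit, so z1 = true.
Every clause now holds.
A satisfying assignment: z1=true, z2=true, z3=false, z4=false, z5=true, z6=true.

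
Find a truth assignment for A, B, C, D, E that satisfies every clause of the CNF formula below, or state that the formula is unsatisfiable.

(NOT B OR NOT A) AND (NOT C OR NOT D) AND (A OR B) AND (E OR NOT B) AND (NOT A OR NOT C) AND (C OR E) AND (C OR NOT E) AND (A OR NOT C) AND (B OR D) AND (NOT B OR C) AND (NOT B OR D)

Case B = false:
The clause (A) is unit, so A = true.
The clause (NOT C) is unit, so C = false.
The clause (E) is unit, so E = true.
But (NOT E) is also a unit clause — contradiction.
That branch fails; take B = true instead.
The clause (NOT A) is unit, so A = false.
The clause (E) is unit, so E = true.
The clause (C) is unit, so C = true.
But (NOT C) is also a unit clause — contradiction.
Both values of B lead to a conflict.

UNSATISFIABLE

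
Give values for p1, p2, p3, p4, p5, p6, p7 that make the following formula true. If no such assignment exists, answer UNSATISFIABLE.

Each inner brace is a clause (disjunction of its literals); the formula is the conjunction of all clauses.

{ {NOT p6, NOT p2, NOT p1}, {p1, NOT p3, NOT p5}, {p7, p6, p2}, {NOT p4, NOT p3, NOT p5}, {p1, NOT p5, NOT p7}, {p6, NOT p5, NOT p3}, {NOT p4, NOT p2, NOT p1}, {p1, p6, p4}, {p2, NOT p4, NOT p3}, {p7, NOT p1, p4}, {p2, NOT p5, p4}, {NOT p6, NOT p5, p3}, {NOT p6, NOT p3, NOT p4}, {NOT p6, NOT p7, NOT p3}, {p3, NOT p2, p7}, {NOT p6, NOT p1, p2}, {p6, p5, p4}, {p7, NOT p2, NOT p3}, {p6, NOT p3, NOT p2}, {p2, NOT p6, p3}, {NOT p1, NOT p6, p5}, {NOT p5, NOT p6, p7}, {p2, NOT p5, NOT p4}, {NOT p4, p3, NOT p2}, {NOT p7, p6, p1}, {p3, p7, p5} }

p1 ↦ true, p2 ↦ true, p3 ↦ false, p4 ↦ false, p5 ↦ true, p6 ↦ false, p7 ↦ true

Case p6 = false:
Case p7 = true:
Unit clause (p1) forces p1 = true.
Case p5 = true:
Unit clause (NOT p3) forces p3 = false.
Case p4 = false:
Unit clause (p2) forces p2 = true.
All clauses are satisfied.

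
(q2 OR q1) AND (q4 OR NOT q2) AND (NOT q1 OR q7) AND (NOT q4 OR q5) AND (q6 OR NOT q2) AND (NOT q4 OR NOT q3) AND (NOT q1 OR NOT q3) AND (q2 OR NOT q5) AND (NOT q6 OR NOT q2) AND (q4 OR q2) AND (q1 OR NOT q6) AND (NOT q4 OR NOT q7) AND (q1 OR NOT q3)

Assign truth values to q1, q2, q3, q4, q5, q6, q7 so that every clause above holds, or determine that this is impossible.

UNSATISFIABLE

Suppose q2 = true.
The clause (q4) is unit, so q4 = true.
The clause (q5) is unit, so q5 = true.
The clause (q6) is unit, so q6 = true.
Now (NOT q6) is unsatisfied and unit — conflict.
Backtrack on q2: now try q2 = false.
The clause (q1) is unit, so q1 = true.
The clause (q7) is unit, so q7 = true.
The clause (NOT q3) is unit, so q3 = false.
The clause (NOT q5) is unit, so q5 = false.
The clause (NOT q4) is unit, so q4 = false.
Now (q4) is unsatisfied and unit — conflict.
Both values of q2 lead to a conflict.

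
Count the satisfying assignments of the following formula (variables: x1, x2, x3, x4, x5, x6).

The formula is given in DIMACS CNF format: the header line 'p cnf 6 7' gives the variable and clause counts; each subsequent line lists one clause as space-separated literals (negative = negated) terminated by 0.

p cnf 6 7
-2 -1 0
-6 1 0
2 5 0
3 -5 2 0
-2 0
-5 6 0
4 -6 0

There are 2^6 = 64 truth assignments over (x1, x2, x3, x4, x5, x6).
Split on x4. With x4 = True, the clauses containing x4 are satisfied and ¬x4 drops from the rest; 1 of the 2^5 = 32 assignments to the other variables satisfy what remains.
With x4 = False, by the same count on the reduced clause set, 0 assignments work.
Total: 1 + 0 = 1.

1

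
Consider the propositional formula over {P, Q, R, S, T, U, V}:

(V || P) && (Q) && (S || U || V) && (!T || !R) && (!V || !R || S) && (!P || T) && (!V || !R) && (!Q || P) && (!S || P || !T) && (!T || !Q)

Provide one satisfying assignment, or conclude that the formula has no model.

(Q) alone gives Q = true.
(P) alone gives P = true.
(T) alone gives T = true.
But (!T) is also a unit clause — contradiction.

UNSATISFIABLE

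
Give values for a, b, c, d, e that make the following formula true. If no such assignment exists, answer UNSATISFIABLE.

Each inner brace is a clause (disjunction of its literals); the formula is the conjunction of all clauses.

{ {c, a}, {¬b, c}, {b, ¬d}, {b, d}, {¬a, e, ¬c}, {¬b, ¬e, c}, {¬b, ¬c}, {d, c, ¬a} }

Case c = True:
(¬b) alone gives b = False.
(¬d) alone gives d = False.
That conflicts with the unit clause (d).
Undo c and try c = False.
(a) alone gives a = True.
(¬b) alone gives b = False.
(¬d) alone gives d = False.
That conflicts with the unit clause (d).
Neither c = True nor c = False works.

UNSATISFIABLE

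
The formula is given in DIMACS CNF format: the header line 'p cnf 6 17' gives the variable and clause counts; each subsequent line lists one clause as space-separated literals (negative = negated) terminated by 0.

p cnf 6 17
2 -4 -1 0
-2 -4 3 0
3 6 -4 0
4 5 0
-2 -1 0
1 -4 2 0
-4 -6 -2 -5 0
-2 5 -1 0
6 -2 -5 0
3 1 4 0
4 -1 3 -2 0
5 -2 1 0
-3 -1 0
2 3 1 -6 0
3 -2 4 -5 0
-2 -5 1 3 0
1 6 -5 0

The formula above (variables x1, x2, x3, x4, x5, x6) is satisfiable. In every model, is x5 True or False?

True

Suppose x5 = False.
From the singleton clause (x4), x4 = True.
Suppose x2 = True.
From the singleton clause (x3), x3 = True.
From the singleton clause (¬x1), x1 = False.
But (x1) is also a unit clause — contradiction.
Undo x2 and try x2 = False.
From the singleton clause (¬x1), x1 = False.
But (x1) is also a unit clause — contradiction.
Neither x2 = True nor x2 = False works.
So every satisfying assignment has x5 = True.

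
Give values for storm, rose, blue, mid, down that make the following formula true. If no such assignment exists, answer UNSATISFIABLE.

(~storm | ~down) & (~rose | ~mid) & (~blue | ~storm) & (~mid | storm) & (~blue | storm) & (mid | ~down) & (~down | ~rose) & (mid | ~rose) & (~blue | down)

Suppose storm = 1.
Unit clause (~down) forces down = 0.
Unit clause (~blue) forces blue = 0.
Suppose rose = 0.
All clauses hold; mid can take either value.

storm=1; rose=0; blue=0; mid=1; down=0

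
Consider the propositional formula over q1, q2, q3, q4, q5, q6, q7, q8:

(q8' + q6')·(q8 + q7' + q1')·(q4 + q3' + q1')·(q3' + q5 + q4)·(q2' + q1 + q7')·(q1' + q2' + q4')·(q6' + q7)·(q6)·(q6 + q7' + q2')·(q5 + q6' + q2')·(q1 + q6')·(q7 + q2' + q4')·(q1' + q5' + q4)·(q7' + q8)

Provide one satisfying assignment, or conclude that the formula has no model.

UNSATISFIABLE

Unit clause (q6) forces q6 = 1.
Unit clause (q8') forces q8 = 0.
Unit clause (q7) forces q7 = 1.
Now (q7') is unsatisfied and unit — conflict.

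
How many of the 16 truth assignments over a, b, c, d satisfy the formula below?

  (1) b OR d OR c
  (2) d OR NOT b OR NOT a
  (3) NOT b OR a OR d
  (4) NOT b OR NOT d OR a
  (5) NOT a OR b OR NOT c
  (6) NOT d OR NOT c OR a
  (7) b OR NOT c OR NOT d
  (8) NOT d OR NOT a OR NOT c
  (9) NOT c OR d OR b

There are 2^4 = 16 truth assignments over (a, b, c, d).
Check each against the 9 clauses (columns in the order a, b, c, d):
  F F F F  ✗ fails (b OR d OR c)
  F F F T  ✓ satisfies all
  F F T F  ✗ fails (NOT c OR d OR b)
  F F T T  ✗ fails (NOT d OR NOT c OR a)
  F T F F  ✗ fails (NOT b OR a OR d)
  F T F T  ✗ fails (NOT b OR NOT d OR a)
  F T T F  ✗ fails (NOT b OR a OR d)
  F T T T  ✗ fails (NOT b OR NOT d OR a)
  T F F F  ✗ fails (b OR d OR c)
  T F F T  ✓ satisfies all
  T F T F  ✗ fails (NOT a OR b OR NOT c)
  T F T T  ✗ fails (NOT a OR b OR NOT c)
  T T F F  ✗ fails (d OR NOT b OR NOT a)
  T T F T  ✓ satisfies all
  T T T F  ✗ fails (d OR NOT b OR NOT a)
  T T T T  ✗ fails (NOT d OR NOT a OR NOT c)
3 of the 16 rows are models.

3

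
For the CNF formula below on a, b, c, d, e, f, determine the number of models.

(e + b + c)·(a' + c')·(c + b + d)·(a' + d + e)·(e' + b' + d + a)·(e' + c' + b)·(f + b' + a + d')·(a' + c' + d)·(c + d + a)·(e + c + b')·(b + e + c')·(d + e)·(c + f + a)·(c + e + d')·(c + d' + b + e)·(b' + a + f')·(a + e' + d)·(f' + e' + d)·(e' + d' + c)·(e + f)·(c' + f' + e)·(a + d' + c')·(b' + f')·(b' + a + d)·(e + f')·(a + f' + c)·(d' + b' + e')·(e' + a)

There are 2^6 = 64 truth assignments over (a, b, c, d, e, f).
Split on f. With f = 1, the clauses containing f are satisfied and f' drops from the rest; 0 of the 2^5 = 32 assignments to the other variables satisfy what remains.
With f = 0, by the same count on the reduced clause set, 1 assignment works.
(One model: a=T, b=T, c=F, d=F, e=T, f=F.)
Total: 0 + 1 = 1.

1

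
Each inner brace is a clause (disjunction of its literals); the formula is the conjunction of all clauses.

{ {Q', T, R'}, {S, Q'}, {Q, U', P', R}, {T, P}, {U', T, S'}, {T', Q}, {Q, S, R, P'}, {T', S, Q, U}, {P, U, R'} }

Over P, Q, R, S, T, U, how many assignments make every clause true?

12

There are 2^6 = 64 truth assignments over (P, Q, R, S, T, U).
Split on R. With R = 1, the clauses containing R are satisfied and R' drops from the rest; 6 of the 2^5 = 32 assignments to the other variables satisfy what remains.
With R = 0, by the same count on the reduced clause set, 6 assignments work.
(One model: P=F, Q=T, R=F, S=T, T=T, U=F.)
Total: 6 + 6 = 12.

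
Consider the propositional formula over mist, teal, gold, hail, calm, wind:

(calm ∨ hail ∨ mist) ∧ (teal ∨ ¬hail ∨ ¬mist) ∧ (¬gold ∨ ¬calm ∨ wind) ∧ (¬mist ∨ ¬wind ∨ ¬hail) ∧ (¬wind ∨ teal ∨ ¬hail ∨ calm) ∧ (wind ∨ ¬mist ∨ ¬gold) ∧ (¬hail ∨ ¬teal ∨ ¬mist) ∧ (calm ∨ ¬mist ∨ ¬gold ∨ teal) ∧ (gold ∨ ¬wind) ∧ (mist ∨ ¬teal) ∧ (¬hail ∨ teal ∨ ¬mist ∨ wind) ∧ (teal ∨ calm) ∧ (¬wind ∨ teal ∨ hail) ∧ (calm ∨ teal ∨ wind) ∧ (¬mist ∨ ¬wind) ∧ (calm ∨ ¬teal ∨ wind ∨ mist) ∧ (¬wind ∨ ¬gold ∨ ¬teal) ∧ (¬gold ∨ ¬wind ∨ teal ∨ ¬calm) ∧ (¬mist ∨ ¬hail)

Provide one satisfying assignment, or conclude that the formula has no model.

Case gold = False:
The clause (¬wind) is unit, so wind = False.
Case mist = True:
The clause (¬hail) is unit, so hail = False.
Case teal = False:
The clause (calm) is unit, so calm = True.
All clauses are satisfied.

mist ↦ True; teal ↦ False; gold ↦ False; hail ↦ False; calm ↦ True; wind ↦ False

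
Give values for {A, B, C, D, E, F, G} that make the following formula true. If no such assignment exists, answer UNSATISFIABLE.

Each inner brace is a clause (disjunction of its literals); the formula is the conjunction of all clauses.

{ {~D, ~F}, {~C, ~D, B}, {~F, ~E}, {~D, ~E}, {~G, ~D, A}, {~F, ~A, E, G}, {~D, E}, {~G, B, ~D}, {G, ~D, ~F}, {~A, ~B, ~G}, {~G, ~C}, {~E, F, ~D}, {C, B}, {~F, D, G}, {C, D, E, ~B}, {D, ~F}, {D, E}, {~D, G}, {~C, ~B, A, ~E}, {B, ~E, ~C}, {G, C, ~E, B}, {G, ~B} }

Try D = 0.
From the singleton clause (~F), F = 0.
From the singleton clause (E), E = 1.
Try G = 1.
From the singleton clause (~C), C = 0.
From the singleton clause (B), B = 1.
From the singleton clause (~A), A = 0.
This assignment satisfies each clause.

A ↦ 0; B ↦ 1; C ↦ 0; D ↦ 0; E ↦ 1; F ↦ 0; G ↦ 1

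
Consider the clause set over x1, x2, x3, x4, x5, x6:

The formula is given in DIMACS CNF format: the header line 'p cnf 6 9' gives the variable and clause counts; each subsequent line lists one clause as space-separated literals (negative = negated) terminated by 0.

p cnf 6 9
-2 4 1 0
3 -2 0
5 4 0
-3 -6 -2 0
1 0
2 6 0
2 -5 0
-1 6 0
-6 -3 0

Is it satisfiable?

(x1) alone gives x1 = True.
(x6) alone gives x6 = True.
(¬x3) alone gives x3 = False.
(¬x2) alone gives x2 = False.
(¬x5) alone gives x5 = False.
(x4) alone gives x4 = True.
Every clause now holds.
A satisfying assignment: x1=True, x2=False, x3=False, x4=True, x5=False, x6=True.

Satisfiable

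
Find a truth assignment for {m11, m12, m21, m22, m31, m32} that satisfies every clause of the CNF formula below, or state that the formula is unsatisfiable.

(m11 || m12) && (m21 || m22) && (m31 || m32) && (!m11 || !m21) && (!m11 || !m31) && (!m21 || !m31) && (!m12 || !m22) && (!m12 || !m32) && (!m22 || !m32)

Branch on m11: set m11 = true.
The clause (!m21) is unit, so m21 = false.
The clause (m22) is unit, so m22 = true.
The clause (!m31) is unit, so m31 = false.
The clause (m32) is unit, so m32 = true.
Now (!m32) is unsatisfied and unit — conflict.
Undo m11 and try m11 = false.
The clause (m12) is unit, so m12 = true.
The clause (!m22) is unit, so m22 = false.
The clause (m21) is unit, so m21 = true.
The clause (!m31) is unit, so m31 = false.
The clause (m32) is unit, so m32 = true.
Now (!m32) is unsatisfied and unit — conflict.
Both values of m11 lead to a conflict.

UNSATISFIABLE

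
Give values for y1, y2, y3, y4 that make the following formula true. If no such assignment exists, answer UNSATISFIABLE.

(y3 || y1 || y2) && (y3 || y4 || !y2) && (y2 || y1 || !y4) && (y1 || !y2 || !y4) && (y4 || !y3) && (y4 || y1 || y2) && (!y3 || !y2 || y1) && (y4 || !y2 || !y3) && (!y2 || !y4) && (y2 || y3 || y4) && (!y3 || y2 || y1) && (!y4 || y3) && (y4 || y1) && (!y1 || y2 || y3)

y1 ↦ true; y2 ↦ false; y3 ↦ true; y4 ↦ true

Suppose y4 = true.
(!y2) alone gives y2 = false.
(y1) alone gives y1 = true.
(y3) alone gives y3 = true.
This assignment satisfies each clause.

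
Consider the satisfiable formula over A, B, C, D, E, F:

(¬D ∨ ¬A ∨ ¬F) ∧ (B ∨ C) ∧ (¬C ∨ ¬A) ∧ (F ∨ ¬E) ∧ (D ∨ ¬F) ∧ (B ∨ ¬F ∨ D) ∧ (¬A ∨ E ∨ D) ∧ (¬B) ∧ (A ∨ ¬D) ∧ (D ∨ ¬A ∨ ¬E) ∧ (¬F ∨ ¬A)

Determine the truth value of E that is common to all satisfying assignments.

Suppose E = True.
Unit clause (F) forces F = True.
Unit clause (D) forces D = True.
Unit clause (¬A) forces A = False.
But (A) is also a unit clause — contradiction.
So every satisfying assignment has E = False.

False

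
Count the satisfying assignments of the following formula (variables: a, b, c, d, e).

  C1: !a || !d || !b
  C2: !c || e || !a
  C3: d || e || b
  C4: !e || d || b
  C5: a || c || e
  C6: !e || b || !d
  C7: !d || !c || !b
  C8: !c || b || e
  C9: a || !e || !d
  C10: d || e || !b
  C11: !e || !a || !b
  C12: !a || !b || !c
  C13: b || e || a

There are 2^5 = 32 truth assignments over (a, b, c, d, e).
Split on e. With e = true, the clauses containing e are satisfied and !e drops from the rest; 2 of the 2^4 = 16 assignments to the other variables satisfy what remains.
With e = false, by the same count on the reduced clause set, 1 assignment works.
Total: 2 + 1 = 3.

3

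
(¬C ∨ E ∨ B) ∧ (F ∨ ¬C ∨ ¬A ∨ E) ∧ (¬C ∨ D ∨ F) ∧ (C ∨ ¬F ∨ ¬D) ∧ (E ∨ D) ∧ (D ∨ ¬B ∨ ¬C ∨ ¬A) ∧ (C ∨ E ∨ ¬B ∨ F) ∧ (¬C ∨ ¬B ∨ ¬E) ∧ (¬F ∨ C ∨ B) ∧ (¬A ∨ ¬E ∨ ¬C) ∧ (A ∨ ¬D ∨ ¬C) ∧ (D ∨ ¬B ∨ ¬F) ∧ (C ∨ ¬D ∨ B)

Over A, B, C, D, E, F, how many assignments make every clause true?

There are 2^6 = 64 truth assignments over (A, B, C, D, E, F).
Split on E. With E = True, the clauses containing E are satisfied and ¬E drops from the rest; 7 of the 2^5 = 32 assignments to the other variables satisfy what remains.
With E = False, by the same count on the reduced clause set, 1 assignment works.
(One model: A=F, B=F, C=F, D=F, E=T, F=F.)
Total: 7 + 1 = 8.

8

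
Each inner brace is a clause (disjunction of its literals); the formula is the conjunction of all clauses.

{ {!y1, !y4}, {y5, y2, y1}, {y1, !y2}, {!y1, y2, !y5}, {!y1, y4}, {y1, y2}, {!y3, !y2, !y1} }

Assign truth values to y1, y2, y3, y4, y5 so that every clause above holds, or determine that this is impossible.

Try y1 = false.
The clause (!y2) is unit, so y2 = false.
Now (y2) is unsatisfied and unit — conflict.
Backtrack on y1: now try y1 = true.
The clause (!y4) is unit, so y4 = false.
Now (y4) is unsatisfied and unit — conflict.
Either choice for y1 ends in contradiction.

UNSATISFIABLE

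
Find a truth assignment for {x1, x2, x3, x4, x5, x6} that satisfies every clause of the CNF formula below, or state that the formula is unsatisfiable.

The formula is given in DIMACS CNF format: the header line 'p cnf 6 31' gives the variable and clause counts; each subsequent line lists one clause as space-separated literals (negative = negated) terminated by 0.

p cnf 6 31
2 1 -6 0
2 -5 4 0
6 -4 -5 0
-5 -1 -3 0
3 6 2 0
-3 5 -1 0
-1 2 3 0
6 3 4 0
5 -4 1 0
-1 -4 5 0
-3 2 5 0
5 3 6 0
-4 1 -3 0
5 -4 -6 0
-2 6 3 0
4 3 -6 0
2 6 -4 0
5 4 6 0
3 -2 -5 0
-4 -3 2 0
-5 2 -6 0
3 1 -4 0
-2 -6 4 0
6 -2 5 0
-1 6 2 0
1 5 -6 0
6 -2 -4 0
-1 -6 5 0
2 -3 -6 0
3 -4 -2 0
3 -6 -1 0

Branch on x2: set x2 = True.
Branch on x6: set x6 = False.
From the singleton clause (x3), x3 = True.
From the singleton clause (x5), x5 = True.
From the singleton clause (¬x4), x4 = False.
From the singleton clause (¬x1), x1 = False.
This assignment satisfies each clause.

x1: False,  x2: True,  x3: True,  x4: False,  x5: True,  x6: False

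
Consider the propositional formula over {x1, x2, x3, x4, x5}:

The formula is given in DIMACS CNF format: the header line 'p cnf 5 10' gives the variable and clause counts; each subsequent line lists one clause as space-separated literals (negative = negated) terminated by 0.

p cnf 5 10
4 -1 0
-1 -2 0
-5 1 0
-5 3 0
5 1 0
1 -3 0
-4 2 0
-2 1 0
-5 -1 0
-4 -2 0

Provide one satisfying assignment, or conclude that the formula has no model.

Suppose x4 = True.
(x2) alone gives x2 = True.
But (¬x2) is also a unit clause — contradiction.
Backtrack on x4: now try x4 = False.
(¬x1) alone gives x1 = False.
(¬x5) alone gives x5 = False.
But (x5) is also a unit clause — contradiction.
Neither x4 = True nor x4 = False works.

UNSATISFIABLE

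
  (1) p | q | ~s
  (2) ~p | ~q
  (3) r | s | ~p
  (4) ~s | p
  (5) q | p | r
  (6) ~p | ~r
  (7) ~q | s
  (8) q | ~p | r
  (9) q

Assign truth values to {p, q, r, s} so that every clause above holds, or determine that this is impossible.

UNSATISFIABLE

Unit clause (q) forces q = 1.
Unit clause (~p) forces p = 0.
Unit clause (~s) forces s = 0.
But (s) is also a unit clause — contradiction.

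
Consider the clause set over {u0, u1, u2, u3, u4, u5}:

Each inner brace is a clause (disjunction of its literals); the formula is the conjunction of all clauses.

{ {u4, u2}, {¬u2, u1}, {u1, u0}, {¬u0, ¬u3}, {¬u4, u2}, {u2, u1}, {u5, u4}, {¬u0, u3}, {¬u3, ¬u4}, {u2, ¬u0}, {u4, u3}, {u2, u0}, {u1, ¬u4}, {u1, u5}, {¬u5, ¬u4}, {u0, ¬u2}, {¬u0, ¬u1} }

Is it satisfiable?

No, unsatisfiable

Suppose u4 = True.
The clause (u2) is unit, so u2 = True.
The clause (u1) is unit, so u1 = True.
The clause (¬u3) is unit, so u3 = False.
The clause (¬u0) is unit, so u0 = False.
Now (u0) is unsatisfied and unit — conflict.
That branch fails; take u4 = False instead.
The clause (u2) is unit, so u2 = True.
The clause (u1) is unit, so u1 = True.
The clause (u5) is unit, so u5 = True.
The clause (u3) is unit, so u3 = True.
The clause (¬u0) is unit, so u0 = False.
Now (u0) is unsatisfied and unit — conflict.
Neither u4 = True nor u4 = False works.
No assignment satisfies every clause.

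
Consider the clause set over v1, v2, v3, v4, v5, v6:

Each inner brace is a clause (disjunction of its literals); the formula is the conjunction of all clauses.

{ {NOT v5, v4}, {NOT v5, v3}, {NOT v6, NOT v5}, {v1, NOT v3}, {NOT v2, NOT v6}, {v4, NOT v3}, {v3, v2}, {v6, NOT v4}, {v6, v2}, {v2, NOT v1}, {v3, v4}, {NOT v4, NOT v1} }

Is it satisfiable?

Try v5 = false.
Try v1 = true.
Unit clause (v2) forces v2 = true.
Unit clause (NOT v6) forces v6 = false.
Unit clause (NOT v4) forces v4 = false.
Unit clause (NOT v3) forces v3 = false.
Now (v3) is unsatisfied and unit — conflict.
Undo v1 and try v1 = false.
Unit clause (NOT v3) forces v3 = false.
Unit clause (v2) forces v2 = true.
Unit clause (NOT v6) forces v6 = false.
Unit clause (NOT v4) forces v4 = false.
Now (v4) is unsatisfied and unit — conflict.
Neither v1 = true nor v1 = false works.
Undo v5 and try v5 = true.
Unit clause (v4) forces v4 = true.
Unit clause (v3) forces v3 = true.
Unit clause (NOT v6) forces v6 = false.
Now (v6) is unsatisfied and unit — conflict.
Neither v5 = true nor v5 = false works.
No assignment satisfies every clause.

No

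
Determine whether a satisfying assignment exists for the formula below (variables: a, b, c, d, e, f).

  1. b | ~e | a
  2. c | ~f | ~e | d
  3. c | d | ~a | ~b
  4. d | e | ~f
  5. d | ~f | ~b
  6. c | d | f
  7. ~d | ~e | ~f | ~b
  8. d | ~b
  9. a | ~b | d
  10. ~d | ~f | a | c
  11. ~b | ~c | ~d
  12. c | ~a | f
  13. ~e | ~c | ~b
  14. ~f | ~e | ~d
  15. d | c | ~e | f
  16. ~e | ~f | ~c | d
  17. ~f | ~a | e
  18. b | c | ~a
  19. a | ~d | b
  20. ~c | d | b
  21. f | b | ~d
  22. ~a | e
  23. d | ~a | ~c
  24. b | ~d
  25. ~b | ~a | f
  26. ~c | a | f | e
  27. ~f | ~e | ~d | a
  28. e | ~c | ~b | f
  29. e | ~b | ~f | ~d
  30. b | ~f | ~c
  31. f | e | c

Branch on d: set d = 1.
The clause (b) is unit, so b = 1.
The clause (~c) is unit, so c = 0.
Branch on e: set e = 1.
The clause (~f) is unit, so f = 0.
The clause (~a) is unit, so a = 0.
This assignment satisfies each clause.
A satisfying assignment: a=0,  b=1,  c=0,  d=1,  e=1,  f=0.

Yes, satisfiable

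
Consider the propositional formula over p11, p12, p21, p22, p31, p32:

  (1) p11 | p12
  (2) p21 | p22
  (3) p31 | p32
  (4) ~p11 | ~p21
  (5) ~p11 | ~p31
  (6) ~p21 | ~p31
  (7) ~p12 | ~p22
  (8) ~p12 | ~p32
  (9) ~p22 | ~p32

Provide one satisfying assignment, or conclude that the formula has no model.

UNSATISFIABLE

Case p11 = 1:
Unit clause (~p21) forces p21 = 0.
Unit clause (p22) forces p22 = 1.
Unit clause (~p31) forces p31 = 0.
Unit clause (p32) forces p32 = 1.
Now (~p32) is unsatisfied and unit — conflict.
Undo p11 and try p11 = 0.
Unit clause (p12) forces p12 = 1.
Unit clause (~p22) forces p22 = 0.
Unit clause (p21) forces p21 = 1.
Unit clause (~p31) forces p31 = 0.
Unit clause (p32) forces p32 = 1.
Now (~p32) is unsatisfied and unit — conflict.
Neither p11 = 1 nor p11 = 0 works.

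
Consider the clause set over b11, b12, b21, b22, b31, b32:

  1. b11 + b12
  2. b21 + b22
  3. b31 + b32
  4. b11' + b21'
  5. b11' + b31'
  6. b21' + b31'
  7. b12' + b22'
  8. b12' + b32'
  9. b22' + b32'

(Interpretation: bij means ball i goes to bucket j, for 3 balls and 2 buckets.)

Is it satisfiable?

Branch on b11: set b11 = 1.
The clause (b21') is unit, so b21 = 0.
The clause (b22) is unit, so b22 = 1.
The clause (b31') is unit, so b31 = 0.
The clause (b32) is unit, so b32 = 1.
But (b32') is also a unit clause — contradiction.
Undo b11 and try b11 = 0.
The clause (b12) is unit, so b12 = 1.
The clause (b22') is unit, so b22 = 0.
The clause (b21) is unit, so b21 = 1.
The clause (b31') is unit, so b31 = 0.
The clause (b32) is unit, so b32 = 1.
But (b32') is also a unit clause — contradiction.
Either choice for b11 ends in contradiction.
No assignment satisfies every clause.

Unsatisfiable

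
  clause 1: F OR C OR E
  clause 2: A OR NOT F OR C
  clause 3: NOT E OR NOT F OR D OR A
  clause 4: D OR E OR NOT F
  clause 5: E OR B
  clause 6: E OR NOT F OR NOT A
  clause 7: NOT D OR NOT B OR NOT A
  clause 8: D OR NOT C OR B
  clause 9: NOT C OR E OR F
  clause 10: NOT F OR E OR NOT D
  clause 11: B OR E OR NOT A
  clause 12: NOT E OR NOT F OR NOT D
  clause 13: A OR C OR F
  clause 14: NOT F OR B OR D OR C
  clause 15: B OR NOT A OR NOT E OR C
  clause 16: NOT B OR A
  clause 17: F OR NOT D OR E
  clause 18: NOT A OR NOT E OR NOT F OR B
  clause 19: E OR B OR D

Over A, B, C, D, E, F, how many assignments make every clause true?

6

There are 2^6 = 64 truth assignments over (A, B, C, D, E, F).
Split on F. With F = true, the clauses containing F are satisfied and NOT F drops from the rest; 2 of the 2^5 = 32 assignments to the other variables satisfy what remains.
With F = false, by the same count on the reduced clause set, 4 assignments work.
(One model: A=F, B=F, C=T, D=T, E=T, F=F.)
Total: 2 + 4 = 6.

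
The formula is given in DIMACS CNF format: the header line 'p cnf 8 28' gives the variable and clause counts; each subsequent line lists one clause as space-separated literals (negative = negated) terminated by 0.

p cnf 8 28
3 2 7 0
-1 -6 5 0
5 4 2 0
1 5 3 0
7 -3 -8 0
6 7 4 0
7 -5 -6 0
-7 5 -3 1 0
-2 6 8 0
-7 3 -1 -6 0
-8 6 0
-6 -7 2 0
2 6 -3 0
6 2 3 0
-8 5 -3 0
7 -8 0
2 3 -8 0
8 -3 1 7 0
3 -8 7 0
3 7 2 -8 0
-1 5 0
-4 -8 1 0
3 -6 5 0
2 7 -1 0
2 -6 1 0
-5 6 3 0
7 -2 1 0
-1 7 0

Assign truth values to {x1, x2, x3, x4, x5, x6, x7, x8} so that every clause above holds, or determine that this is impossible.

x1 ↦ False,  x2 ↦ True,  x3 ↦ False,  x4 ↦ False,  x5 ↦ True,  x6 ↦ True,  x7 ↦ True,  x8 ↦ False

Suppose x8 = False.
Suppose x2 = True.
The clause (x6) is unit, so x6 = True.
Suppose x1 = False.
The clause (x7) is unit, so x7 = True.
Suppose x5 = True.
No clause remains; x3, x4 are free.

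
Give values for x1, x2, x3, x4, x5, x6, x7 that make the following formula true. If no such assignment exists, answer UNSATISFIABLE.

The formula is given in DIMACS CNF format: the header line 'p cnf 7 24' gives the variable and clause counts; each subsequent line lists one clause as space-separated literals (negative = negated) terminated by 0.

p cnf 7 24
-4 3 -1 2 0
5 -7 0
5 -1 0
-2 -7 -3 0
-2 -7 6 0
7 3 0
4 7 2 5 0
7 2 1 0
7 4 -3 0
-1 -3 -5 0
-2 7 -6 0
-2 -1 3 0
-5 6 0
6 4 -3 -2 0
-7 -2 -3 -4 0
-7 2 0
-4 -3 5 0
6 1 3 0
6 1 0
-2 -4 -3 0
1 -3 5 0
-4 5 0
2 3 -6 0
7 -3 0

x1=False; x2=True; x3=False; x4=False; x5=True; x6=True; x7=True

Branch on x5: set x5 = True.
(x6) alone gives x6 = True.
Branch on x7: set x7 = True.
(x2) alone gives x2 = True.
(¬x3) alone gives x3 = False.
(¬x1) alone gives x1 = False.
Every clause is now satisfied; x4 is unconstrained.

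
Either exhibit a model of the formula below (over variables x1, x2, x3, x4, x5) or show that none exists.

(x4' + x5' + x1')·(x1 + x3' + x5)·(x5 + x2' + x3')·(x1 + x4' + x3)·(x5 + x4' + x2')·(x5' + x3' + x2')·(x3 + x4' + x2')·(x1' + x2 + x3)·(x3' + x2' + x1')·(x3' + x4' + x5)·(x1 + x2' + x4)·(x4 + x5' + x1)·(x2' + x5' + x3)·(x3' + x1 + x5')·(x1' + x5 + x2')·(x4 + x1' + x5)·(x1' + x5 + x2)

Suppose x4 = 0.
Suppose x1 = 1.
Unit clause (x5) forces x5 = 1.
Suppose x3 = 1.
Unit clause (x2') forces x2 = 0.
Every clause now holds.

x1=1, x2=0, x3=1, x4=0, x5=1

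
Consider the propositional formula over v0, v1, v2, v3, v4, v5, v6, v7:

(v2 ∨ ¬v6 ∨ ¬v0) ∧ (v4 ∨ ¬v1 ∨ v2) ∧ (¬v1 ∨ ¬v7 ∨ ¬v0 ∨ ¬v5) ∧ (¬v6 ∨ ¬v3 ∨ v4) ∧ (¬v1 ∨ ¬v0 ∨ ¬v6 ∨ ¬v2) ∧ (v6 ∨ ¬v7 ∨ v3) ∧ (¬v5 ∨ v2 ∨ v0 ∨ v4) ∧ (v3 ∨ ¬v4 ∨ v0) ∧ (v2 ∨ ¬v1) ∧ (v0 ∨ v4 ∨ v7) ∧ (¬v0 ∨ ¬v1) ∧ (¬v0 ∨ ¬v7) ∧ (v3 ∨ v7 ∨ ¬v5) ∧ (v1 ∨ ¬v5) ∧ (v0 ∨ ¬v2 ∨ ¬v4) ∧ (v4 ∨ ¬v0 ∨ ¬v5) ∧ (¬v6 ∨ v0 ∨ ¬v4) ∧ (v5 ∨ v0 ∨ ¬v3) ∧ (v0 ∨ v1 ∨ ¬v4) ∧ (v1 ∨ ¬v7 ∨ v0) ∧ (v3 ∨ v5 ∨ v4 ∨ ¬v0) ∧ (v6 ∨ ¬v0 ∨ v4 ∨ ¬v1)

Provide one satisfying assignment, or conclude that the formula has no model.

v0: False; v1: True; v2: True; v3: False; v4: False; v5: True; v6: True; v7: True

Suppose v2 = True.
Suppose v0 = False.
Unit clause (¬v4) forces v4 = False.
Unit clause (v7) forces v7 = True.
Unit clause (v1) forces v1 = True.
Suppose v6 = True.
Unit clause (¬v3) forces v3 = False.
All clauses hold; v5 can take either value.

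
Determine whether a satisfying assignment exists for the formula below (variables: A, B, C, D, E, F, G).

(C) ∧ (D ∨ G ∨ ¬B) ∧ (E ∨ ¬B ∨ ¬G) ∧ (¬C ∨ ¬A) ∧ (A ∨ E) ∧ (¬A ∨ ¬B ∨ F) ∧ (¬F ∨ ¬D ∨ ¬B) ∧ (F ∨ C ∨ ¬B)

The clause (C) is unit, so C = True.
The clause (¬A) is unit, so A = False.
The clause (E) is unit, so E = True.
Branch on D: set D = False.
Branch on G: set G = True.
Every clause is now satisfied; B, F are unconstrained.
A satisfying assignment: A=False,  B=False,  C=True,  D=False,  E=True,  F=True,  G=True.

Yes, satisfiable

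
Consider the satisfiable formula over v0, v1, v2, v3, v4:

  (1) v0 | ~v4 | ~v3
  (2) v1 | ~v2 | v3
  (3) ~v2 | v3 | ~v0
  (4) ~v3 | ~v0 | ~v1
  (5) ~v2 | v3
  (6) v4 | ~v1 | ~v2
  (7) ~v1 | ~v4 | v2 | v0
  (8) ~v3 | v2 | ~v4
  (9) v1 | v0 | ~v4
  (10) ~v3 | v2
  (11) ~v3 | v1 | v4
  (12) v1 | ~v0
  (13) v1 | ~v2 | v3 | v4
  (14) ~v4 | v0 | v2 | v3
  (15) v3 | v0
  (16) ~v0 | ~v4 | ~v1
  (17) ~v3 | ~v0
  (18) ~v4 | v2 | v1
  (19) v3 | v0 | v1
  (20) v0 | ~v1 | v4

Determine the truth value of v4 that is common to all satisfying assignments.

False

Suppose v4 = 1.
Try v0 = 1.
(v1) alone gives v1 = 1.
Now (~v1) is unsatisfied and unit — conflict.
Backtrack on v0: now try v0 = 0.
(~v3) alone gives v3 = 0.
Now (v3) is unsatisfied and unit — conflict.
Neither v0 = 1 nor v0 = 0 works.
So every satisfying assignment has v4 = False.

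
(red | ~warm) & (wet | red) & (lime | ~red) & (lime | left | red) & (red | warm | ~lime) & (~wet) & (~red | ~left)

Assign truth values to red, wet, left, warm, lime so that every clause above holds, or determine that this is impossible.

red=1; wet=0; left=0; warm=0; lime=1

The clause (~wet) is unit, so wet = 0.
The clause (red) is unit, so red = 1.
The clause (lime) is unit, so lime = 1.
The clause (~left) is unit, so left = 0.
Every clause is now satisfied; warm is unconstrained.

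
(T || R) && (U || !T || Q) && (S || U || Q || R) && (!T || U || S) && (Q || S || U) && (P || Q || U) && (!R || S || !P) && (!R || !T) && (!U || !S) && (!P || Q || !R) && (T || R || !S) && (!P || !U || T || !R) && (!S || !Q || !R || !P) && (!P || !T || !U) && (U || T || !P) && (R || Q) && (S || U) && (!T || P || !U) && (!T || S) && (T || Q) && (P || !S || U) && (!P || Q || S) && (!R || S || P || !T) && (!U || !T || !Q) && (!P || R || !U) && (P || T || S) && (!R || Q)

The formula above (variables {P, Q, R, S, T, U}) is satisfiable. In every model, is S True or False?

Suppose S = false.
Unit clause (U) forces U = true.
Unit clause (!T) forces T = false.
Unit clause (R) forces R = true.
Unit clause (!P) forces P = false.
That conflicts with the unit clause (P).
So every satisfying assignment has S = True.

True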